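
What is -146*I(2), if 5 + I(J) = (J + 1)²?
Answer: -584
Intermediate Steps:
I(J) = -5 + (1 + J)² (I(J) = -5 + (J + 1)² = -5 + (1 + J)²)
-146*I(2) = -146*(-5 + (1 + 2)²) = -146*(-5 + 3²) = -146*(-5 + 9) = -146*4 = -584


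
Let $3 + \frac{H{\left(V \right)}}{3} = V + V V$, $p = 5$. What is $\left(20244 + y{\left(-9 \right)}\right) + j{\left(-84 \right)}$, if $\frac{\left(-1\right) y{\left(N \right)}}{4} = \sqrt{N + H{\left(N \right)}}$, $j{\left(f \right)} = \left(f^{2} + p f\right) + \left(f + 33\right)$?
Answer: $26829 - 12 \sqrt{22} \approx 26773.0$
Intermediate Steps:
$j{\left(f \right)} = 33 + f^{2} + 6 f$ ($j{\left(f \right)} = \left(f^{2} + 5 f\right) + \left(f + 33\right) = \left(f^{2} + 5 f\right) + \left(33 + f\right) = 33 + f^{2} + 6 f$)
$H{\left(V \right)} = -9 + 3 V + 3 V^{2}$ ($H{\left(V \right)} = -9 + 3 \left(V + V V\right) = -9 + 3 \left(V + V^{2}\right) = -9 + \left(3 V + 3 V^{2}\right) = -9 + 3 V + 3 V^{2}$)
$y{\left(N \right)} = - 4 \sqrt{-9 + 3 N^{2} + 4 N}$ ($y{\left(N \right)} = - 4 \sqrt{N + \left(-9 + 3 N + 3 N^{2}\right)} = - 4 \sqrt{-9 + 3 N^{2} + 4 N}$)
$\left(20244 + y{\left(-9 \right)}\right) + j{\left(-84 \right)} = \left(20244 - 4 \sqrt{-9 + 3 \left(-9\right)^{2} + 4 \left(-9\right)}\right) + \left(33 + \left(-84\right)^{2} + 6 \left(-84\right)\right) = \left(20244 - 4 \sqrt{-9 + 3 \cdot 81 - 36}\right) + \left(33 + 7056 - 504\right) = \left(20244 - 4 \sqrt{-9 + 243 - 36}\right) + 6585 = \left(20244 - 4 \sqrt{198}\right) + 6585 = \left(20244 - 4 \cdot 3 \sqrt{22}\right) + 6585 = \left(20244 - 12 \sqrt{22}\right) + 6585 = 26829 - 12 \sqrt{22}$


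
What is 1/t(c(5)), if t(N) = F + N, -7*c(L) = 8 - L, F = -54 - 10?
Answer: -7/451 ≈ -0.015521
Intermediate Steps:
F = -64
c(L) = -8/7 + L/7 (c(L) = -(8 - L)/7 = -8/7 + L/7)
t(N) = -64 + N
1/t(c(5)) = 1/(-64 + (-8/7 + (⅐)*5)) = 1/(-64 + (-8/7 + 5/7)) = 1/(-64 - 3/7) = 1/(-451/7) = -7/451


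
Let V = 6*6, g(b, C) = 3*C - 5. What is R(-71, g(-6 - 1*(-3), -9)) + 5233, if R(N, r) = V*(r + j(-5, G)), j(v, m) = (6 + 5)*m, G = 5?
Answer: 6061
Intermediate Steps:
g(b, C) = -5 + 3*C
j(v, m) = 11*m
V = 36
R(N, r) = 1980 + 36*r (R(N, r) = 36*(r + 11*5) = 36*(r + 55) = 36*(55 + r) = 1980 + 36*r)
R(-71, g(-6 - 1*(-3), -9)) + 5233 = (1980 + 36*(-5 + 3*(-9))) + 5233 = (1980 + 36*(-5 - 27)) + 5233 = (1980 + 36*(-32)) + 5233 = (1980 - 1152) + 5233 = 828 + 5233 = 6061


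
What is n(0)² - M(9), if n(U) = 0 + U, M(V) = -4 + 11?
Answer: -7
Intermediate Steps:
M(V) = 7
n(U) = U
n(0)² - M(9) = 0² - 1*7 = 0 - 7 = -7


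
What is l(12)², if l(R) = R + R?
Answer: 576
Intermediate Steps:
l(R) = 2*R
l(12)² = (2*12)² = 24² = 576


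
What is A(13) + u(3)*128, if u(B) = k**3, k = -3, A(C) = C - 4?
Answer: -3447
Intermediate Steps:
A(C) = -4 + C
u(B) = -27 (u(B) = (-3)**3 = -27)
A(13) + u(3)*128 = (-4 + 13) - 27*128 = 9 - 3456 = -3447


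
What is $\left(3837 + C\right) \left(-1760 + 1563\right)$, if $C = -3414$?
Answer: $-83331$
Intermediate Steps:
$\left(3837 + C\right) \left(-1760 + 1563\right) = \left(3837 - 3414\right) \left(-1760 + 1563\right) = 423 \left(-197\right) = -83331$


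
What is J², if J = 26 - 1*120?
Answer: 8836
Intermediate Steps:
J = -94 (J = 26 - 120 = -94)
J² = (-94)² = 8836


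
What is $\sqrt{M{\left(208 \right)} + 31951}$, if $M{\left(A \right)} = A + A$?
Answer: $\sqrt{32367} \approx 179.91$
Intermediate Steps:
$M{\left(A \right)} = 2 A$
$\sqrt{M{\left(208 \right)} + 31951} = \sqrt{2 \cdot 208 + 31951} = \sqrt{416 + 31951} = \sqrt{32367}$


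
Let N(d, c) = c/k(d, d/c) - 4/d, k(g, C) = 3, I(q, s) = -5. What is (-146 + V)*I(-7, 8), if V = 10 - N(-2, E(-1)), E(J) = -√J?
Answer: 690 - 5*I/3 ≈ 690.0 - 1.6667*I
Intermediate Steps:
N(d, c) = -4/d + c/3 (N(d, c) = c/3 - 4/d = -4/d + c/3)
V = 8 + I/3 (V = 10 - (-4/(-2) + (-√(-1))/3) = 10 - (-4*(-½) + (-I)/3) = 10 - (2 - I/3) = 10 + (-2 + I/3) = 8 + I/3 ≈ 8.0 + 0.33333*I)
(-146 + V)*I(-7, 8) = (-146 + (8 + I/3))*(-5) = (-138 + I/3)*(-5) = 690 - 5*I/3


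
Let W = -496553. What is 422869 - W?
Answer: 919422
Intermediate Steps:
422869 - W = 422869 - 1*(-496553) = 422869 + 496553 = 919422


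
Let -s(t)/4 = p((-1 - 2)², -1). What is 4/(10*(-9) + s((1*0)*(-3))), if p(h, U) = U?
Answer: -2/43 ≈ -0.046512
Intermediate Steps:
s(t) = 4 (s(t) = -4*(-1) = 4)
4/(10*(-9) + s((1*0)*(-3))) = 4/(10*(-9) + 4) = 4/(-90 + 4) = 4/(-86) = -1/86*4 = -2/43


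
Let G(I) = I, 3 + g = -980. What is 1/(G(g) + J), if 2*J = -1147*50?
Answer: -1/29658 ≈ -3.3718e-5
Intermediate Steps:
g = -983 (g = -3 - 980 = -983)
J = -28675 (J = (-1147*50)/2 = (½)*(-57350) = -28675)
1/(G(g) + J) = 1/(-983 - 28675) = 1/(-29658) = -1/29658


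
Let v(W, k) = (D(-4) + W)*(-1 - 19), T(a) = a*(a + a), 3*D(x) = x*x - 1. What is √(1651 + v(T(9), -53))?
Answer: I*√1689 ≈ 41.097*I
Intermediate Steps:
D(x) = -⅓ + x²/3 (D(x) = (x*x - 1)/3 = (x² - 1)/3 = (-1 + x²)/3 = -⅓ + x²/3)
T(a) = 2*a² (T(a) = a*(2*a) = 2*a²)
v(W, k) = -100 - 20*W (v(W, k) = ((-⅓ + (⅓)*(-4)²) + W)*(-1 - 19) = ((-⅓ + (⅓)*16) + W)*(-20) = ((-⅓ + 16/3) + W)*(-20) = (5 + W)*(-20) = -100 - 20*W)
√(1651 + v(T(9), -53)) = √(1651 + (-100 - 40*9²)) = √(1651 + (-100 - 40*81)) = √(1651 + (-100 - 20*162)) = √(1651 + (-100 - 3240)) = √(1651 - 3340) = √(-1689) = I*√1689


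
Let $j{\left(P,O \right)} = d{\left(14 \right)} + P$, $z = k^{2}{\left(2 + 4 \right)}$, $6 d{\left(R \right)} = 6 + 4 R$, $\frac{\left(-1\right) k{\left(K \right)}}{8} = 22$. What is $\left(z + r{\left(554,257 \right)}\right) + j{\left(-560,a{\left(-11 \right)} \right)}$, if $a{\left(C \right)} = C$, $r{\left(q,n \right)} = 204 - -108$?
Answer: $\frac{92215}{3} \approx 30738.0$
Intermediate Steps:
$r{\left(q,n \right)} = 312$ ($r{\left(q,n \right)} = 204 + 108 = 312$)
$k{\left(K \right)} = -176$ ($k{\left(K \right)} = \left(-8\right) 22 = -176$)
$d{\left(R \right)} = 1 + \frac{2 R}{3}$ ($d{\left(R \right)} = \frac{6 + 4 R}{6} = 1 + \frac{2 R}{3}$)
$z = 30976$ ($z = \left(-176\right)^{2} = 30976$)
$j{\left(P,O \right)} = \frac{31}{3} + P$ ($j{\left(P,O \right)} = \left(1 + \frac{2}{3} \cdot 14\right) + P = \left(1 + \frac{28}{3}\right) + P = \frac{31}{3} + P$)
$\left(z + r{\left(554,257 \right)}\right) + j{\left(-560,a{\left(-11 \right)} \right)} = \left(30976 + 312\right) + \left(\frac{31}{3} - 560\right) = 31288 - \frac{1649}{3} = \frac{92215}{3}$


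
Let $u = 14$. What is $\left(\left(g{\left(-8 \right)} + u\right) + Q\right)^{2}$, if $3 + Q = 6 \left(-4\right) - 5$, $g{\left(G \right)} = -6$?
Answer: $576$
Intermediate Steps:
$Q = -32$ ($Q = -3 + \left(6 \left(-4\right) - 5\right) = -3 - 29 = -32$)
$\left(\left(g{\left(-8 \right)} + u\right) + Q\right)^{2} = \left(\left(-6 + 14\right) - 32\right)^{2} = \left(8 - 32\right)^{2} = \left(-24\right)^{2} = 576$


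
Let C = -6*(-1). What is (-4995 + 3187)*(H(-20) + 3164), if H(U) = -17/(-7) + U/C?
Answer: -120096400/21 ≈ -5.7189e+6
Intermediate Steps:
C = 6
H(U) = 17/7 + U/6 (H(U) = -17/(-7) + U/6 = -17*(-1/7) + U*(1/6) = 17/7 + U/6)
(-4995 + 3187)*(H(-20) + 3164) = (-4995 + 3187)*((17/7 + (1/6)*(-20)) + 3164) = -1808*((17/7 - 10/3) + 3164) = -1808*(-19/21 + 3164) = -1808*66425/21 = -120096400/21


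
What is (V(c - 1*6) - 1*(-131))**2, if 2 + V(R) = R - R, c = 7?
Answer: 16641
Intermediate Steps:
V(R) = -2 (V(R) = -2 + (R - R) = -2 + 0 = -2)
(V(c - 1*6) - 1*(-131))**2 = (-2 - 1*(-131))**2 = (-2 + 131)**2 = 129**2 = 16641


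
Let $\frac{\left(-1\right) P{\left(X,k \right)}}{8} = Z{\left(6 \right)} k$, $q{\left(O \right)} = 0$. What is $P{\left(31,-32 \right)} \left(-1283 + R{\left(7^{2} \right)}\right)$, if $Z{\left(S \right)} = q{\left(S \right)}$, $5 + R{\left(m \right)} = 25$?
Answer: $0$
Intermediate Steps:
$R{\left(m \right)} = 20$ ($R{\left(m \right)} = -5 + 25 = 20$)
$Z{\left(S \right)} = 0$
$P{\left(X,k \right)} = 0$ ($P{\left(X,k \right)} = - 8 \cdot 0 k = \left(-8\right) 0 = 0$)
$P{\left(31,-32 \right)} \left(-1283 + R{\left(7^{2} \right)}\right) = 0 \left(-1283 + 20\right) = 0 \left(-1263\right) = 0$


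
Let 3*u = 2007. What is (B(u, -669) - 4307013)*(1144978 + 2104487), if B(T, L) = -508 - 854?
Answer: -13999913769375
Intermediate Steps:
u = 669 (u = (⅓)*2007 = 669)
B(T, L) = -1362
(B(u, -669) - 4307013)*(1144978 + 2104487) = (-1362 - 4307013)*(1144978 + 2104487) = -4308375*3249465 = -13999913769375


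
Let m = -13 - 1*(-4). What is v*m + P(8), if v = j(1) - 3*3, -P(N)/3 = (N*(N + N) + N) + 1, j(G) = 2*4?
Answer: -402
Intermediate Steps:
j(G) = 8
P(N) = -3 - 6*N**2 - 3*N (P(N) = -3*((N*(N + N) + N) + 1) = -3*((N*(2*N) + N) + 1) = -3*((2*N**2 + N) + 1) = -3*((N + 2*N**2) + 1) = -3*(1 + N + 2*N**2) = -3 - 6*N**2 - 3*N)
m = -9 (m = -13 + 4 = -9)
v = -1 (v = 8 - 3*3 = 8 - 9 = -1)
v*m + P(8) = -1*(-9) + (-3 - 6*8**2 - 3*8) = 9 + (-3 - 6*64 - 24) = 9 + (-3 - 384 - 24) = 9 - 411 = -402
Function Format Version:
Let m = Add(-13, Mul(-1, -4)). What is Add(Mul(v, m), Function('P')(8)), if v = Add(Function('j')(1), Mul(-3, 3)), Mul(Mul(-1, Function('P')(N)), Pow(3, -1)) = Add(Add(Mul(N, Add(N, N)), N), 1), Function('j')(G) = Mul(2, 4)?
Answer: -402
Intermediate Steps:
Function('j')(G) = 8
Function('P')(N) = Add(-3, Mul(-6, Pow(N, 2)), Mul(-3, N)) (Function('P')(N) = Mul(-3, Add(Add(Mul(N, Add(N, N)), N), 1)) = Mul(-3, Add(Add(Mul(N, Mul(2, N)), N), 1)) = Mul(-3, Add(Add(Mul(2, Pow(N, 2)), N), 1)) = Mul(-3, Add(Add(N, Mul(2, Pow(N, 2))), 1)) = Mul(-3, Add(1, N, Mul(2, Pow(N, 2)))) = Add(-3, Mul(-6, Pow(N, 2)), Mul(-3, N)))
m = -9 (m = Add(-13, 4) = -9)
v = -1 (v = Add(8, Mul(-3, 3)) = Add(8, -9) = -1)
Add(Mul(v, m), Function('P')(8)) = Add(Mul(-1, -9), Add(-3, Mul(-6, Pow(8, 2)), Mul(-3, 8))) = Add(9, Add(-3, Mul(-6, 64), -24)) = Add(9, Add(-3, -384, -24)) = Add(9, -411) = -402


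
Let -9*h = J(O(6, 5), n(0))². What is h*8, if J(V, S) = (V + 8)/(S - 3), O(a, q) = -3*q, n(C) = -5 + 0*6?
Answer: -49/72 ≈ -0.68056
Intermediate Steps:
n(C) = -5 (n(C) = -5 + 0 = -5)
J(V, S) = (8 + V)/(-3 + S)
h = -49/576 (h = -(8 - 3*5)²/(-3 - 5)²/9 = -(8 - 15)²/64/9 = -(-⅛*(-7))²/9 = -(7/8)²/9 = -⅑*49/64 = -49/576 ≈ -0.085069)
h*8 = -49/576*8 = -49/72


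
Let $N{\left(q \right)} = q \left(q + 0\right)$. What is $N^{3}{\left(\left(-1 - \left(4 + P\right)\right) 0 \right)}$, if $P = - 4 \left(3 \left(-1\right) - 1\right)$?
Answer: $0$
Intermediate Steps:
$P = 16$ ($P = - 4 \left(-3 - 1\right) = \left(-4\right) \left(-4\right) = 16$)
$N{\left(q \right)} = q^{2}$ ($N{\left(q \right)} = q q = q^{2}$)
$N^{3}{\left(\left(-1 - \left(4 + P\right)\right) 0 \right)} = \left(\left(\left(-1 - 20\right) 0\right)^{2}\right)^{3} = \left(\left(\left(-21\right) 0\right)^{2}\right)^{3} = \left(0^{2}\right)^{3} = 0^{3} = 0$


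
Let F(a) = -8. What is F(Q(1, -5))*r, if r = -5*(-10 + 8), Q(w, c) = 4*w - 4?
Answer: -80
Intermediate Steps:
Q(w, c) = -4 + 4*w
r = 10 (r = -5*(-2) = 10)
F(Q(1, -5))*r = -8*10 = -80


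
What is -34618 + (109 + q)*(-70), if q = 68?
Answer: -47008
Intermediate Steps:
-34618 + (109 + q)*(-70) = -34618 + (109 + 68)*(-70) = -34618 + 177*(-70) = -34618 - 12390 = -47008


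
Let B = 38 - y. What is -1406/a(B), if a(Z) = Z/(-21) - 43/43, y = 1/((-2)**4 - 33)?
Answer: 250971/502 ≈ 499.94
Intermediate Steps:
y = -1/17 (y = 1/(16 - 33) = 1/(-17) = -1/17 ≈ -0.058824)
B = 647/17 (B = 38 - 1*(-1/17) = 38 + 1/17 = 647/17 ≈ 38.059)
a(Z) = -1 - Z/21 (a(Z) = Z*(-1/21) - 43*1/43 = -Z/21 - 1 = -1 - Z/21)
-1406/a(B) = -1406/(-1 - 1/21*647/17) = -1406/(-1 - 647/357) = -1406/(-1004/357) = -1406*(-357/1004) = 250971/502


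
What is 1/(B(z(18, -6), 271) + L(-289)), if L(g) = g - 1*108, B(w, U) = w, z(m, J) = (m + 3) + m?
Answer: -1/358 ≈ -0.0027933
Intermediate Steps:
z(m, J) = 3 + 2*m (z(m, J) = (3 + m) + m = 3 + 2*m)
L(g) = -108 + g (L(g) = g - 108 = -108 + g)
1/(B(z(18, -6), 271) + L(-289)) = 1/((3 + 2*18) + (-108 - 289)) = 1/((3 + 36) - 397) = 1/(39 - 397) = 1/(-358) = -1/358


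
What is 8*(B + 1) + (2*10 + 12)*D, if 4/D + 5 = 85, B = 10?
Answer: 448/5 ≈ 89.600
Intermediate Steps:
D = 1/20 (D = 4/(-5 + 85) = 4/80 = 4*(1/80) = 1/20 ≈ 0.050000)
8*(B + 1) + (2*10 + 12)*D = 8*(10 + 1) + (2*10 + 12)*(1/20) = 8*11 + (20 + 12)*(1/20) = 88 + 32*(1/20) = 88 + 8/5 = 448/5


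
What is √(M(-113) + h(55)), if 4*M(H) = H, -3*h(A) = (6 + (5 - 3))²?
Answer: I*√1785/6 ≈ 7.0415*I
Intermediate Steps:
h(A) = -64/3 (h(A) = -(6 + (5 - 3))²/3 = -(6 + 2)²/3 = -⅓*8² = -⅓*64 = -64/3)
M(H) = H/4
√(M(-113) + h(55)) = √((¼)*(-113) - 64/3) = √(-113/4 - 64/3) = √(-595/12) = I*√1785/6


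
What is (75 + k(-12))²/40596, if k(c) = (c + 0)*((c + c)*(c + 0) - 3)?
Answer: 3729675/13532 ≈ 275.62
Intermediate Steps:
k(c) = c*(-3 + 2*c²) (k(c) = c*((2*c)*c - 3) = c*(2*c² - 3) = c*(-3 + 2*c²))
(75 + k(-12))²/40596 = (75 - 12*(-3 + 2*(-12)²))²/40596 = (75 - 12*(-3 + 2*144))²*(1/40596) = (75 - 12*(-3 + 288))²*(1/40596) = (75 - 12*285)²*(1/40596) = (75 - 3420)²*(1/40596) = (-3345)²*(1/40596) = 11189025*(1/40596) = 3729675/13532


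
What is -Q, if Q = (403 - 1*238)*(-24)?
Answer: 3960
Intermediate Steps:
Q = -3960 (Q = (403 - 238)*(-24) = 165*(-24) = -3960)
-Q = -1*(-3960) = 3960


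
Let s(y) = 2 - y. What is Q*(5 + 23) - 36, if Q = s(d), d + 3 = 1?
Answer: 76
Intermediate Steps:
d = -2 (d = -3 + 1 = -2)
Q = 4 (Q = 2 - 1*(-2) = 2 + 2 = 4)
Q*(5 + 23) - 36 = 4*(5 + 23) - 36 = 4*28 - 36 = 112 - 36 = 76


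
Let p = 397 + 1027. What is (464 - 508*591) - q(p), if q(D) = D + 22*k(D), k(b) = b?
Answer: -332516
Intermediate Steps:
p = 1424
q(D) = 23*D (q(D) = D + 22*D = 23*D)
(464 - 508*591) - q(p) = (464 - 508*591) - 23*1424 = (464 - 300228) - 1*32752 = -299764 - 32752 = -332516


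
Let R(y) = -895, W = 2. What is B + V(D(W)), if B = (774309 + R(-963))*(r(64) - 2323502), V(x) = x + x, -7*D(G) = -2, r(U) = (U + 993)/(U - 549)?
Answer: -6100919095424306/3395 ≈ -1.7970e+12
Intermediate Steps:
r(U) = (993 + U)/(-549 + U)
D(G) = 2/7 (D(G) = -⅐*(-2) = 2/7)
V(x) = 2*x
B = -871559870775178/485 (B = (774309 - 895)*((993 + 64)/(-549 + 64) - 2323502) = 773414*(1057/(-485) - 2323502) = 773414*(-1/485*1057 - 2323502) = 773414*(-1057/485 - 2323502) = 773414*(-1126899527/485) = -871559870775178/485 ≈ -1.7970e+12)
B + V(D(W)) = -871559870775178/485 + 2*(2/7) = -871559870775178/485 + 4/7 = -6100919095424306/3395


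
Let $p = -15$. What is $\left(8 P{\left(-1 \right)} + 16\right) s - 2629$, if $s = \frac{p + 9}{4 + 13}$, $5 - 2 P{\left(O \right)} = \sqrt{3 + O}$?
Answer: $- \frac{44909}{17} + \frac{24 \sqrt{2}}{17} \approx -2639.7$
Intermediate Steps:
$P{\left(O \right)} = \frac{5}{2} - \frac{\sqrt{3 + O}}{2}$
$s = - \frac{6}{17}$ ($s = \frac{-15 + 9}{4 + 13} = - \frac{6}{17} \approx -0.35294$)
$\left(8 P{\left(-1 \right)} + 16\right) s - 2629 = \left(8 \left(\frac{5}{2} - \frac{\sqrt{3 - 1}}{2}\right) + 16\right) \left(- \frac{6}{17}\right) - 2629 = \left(8 \left(\frac{5}{2} - \frac{\sqrt{2}}{2}\right) + 16\right) \left(- \frac{6}{17}\right) - 2629 = \left(\left(20 - 4 \sqrt{2}\right) + 16\right) \left(- \frac{6}{17}\right) - 2629 = \left(36 - 4 \sqrt{2}\right) \left(- \frac{6}{17}\right) - 2629 = \left(- \frac{216}{17} + \frac{24 \sqrt{2}}{17}\right) - 2629 = - \frac{44909}{17} + \frac{24 \sqrt{2}}{17}$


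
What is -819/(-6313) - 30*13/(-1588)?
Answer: 1881321/5012522 ≈ 0.37532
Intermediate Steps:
-819/(-6313) - 30*13/(-1588) = -819*(-1/6313) - 390*(-1/1588) = 819/6313 + 195/794 = 1881321/5012522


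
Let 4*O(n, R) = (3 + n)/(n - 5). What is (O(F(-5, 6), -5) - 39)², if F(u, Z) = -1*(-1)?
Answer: 24649/16 ≈ 1540.6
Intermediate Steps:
F(u, Z) = 1
O(n, R) = (3 + n)/(4*(-5 + n)) (O(n, R) = ((3 + n)/(n - 5))/4 = ((3 + n)/(-5 + n))/4 = (3 + n)/(4*(-5 + n)))
(O(F(-5, 6), -5) - 39)² = ((3 + 1)/(4*(-5 + 1)) - 39)² = ((¼)*4/(-4) - 39)² = ((¼)*(-¼)*4 - 39)² = (-¼ - 39)² = (-157/4)² = 24649/16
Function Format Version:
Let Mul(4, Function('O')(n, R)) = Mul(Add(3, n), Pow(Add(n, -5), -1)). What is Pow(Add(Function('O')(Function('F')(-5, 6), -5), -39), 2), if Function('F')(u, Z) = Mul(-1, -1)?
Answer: Rational(24649, 16) ≈ 1540.6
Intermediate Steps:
Function('F')(u, Z) = 1
Function('O')(n, R) = Mul(Rational(1, 4), Pow(Add(-5, n), -1), Add(3, n)) (Function('O')(n, R) = Mul(Rational(1, 4), Mul(Add(3, n), Pow(Add(n, -5), -1))) = Mul(Rational(1, 4), Mul(Add(3, n), Pow(Add(-5, n), -1))) = Mul(Rational(1, 4), Mul(Pow(Add(-5, n), -1), Add(3, n))) = Mul(Rational(1, 4), Pow(Add(-5, n), -1), Add(3, n)))
Pow(Add(Function('O')(Function('F')(-5, 6), -5), -39), 2) = Pow(Add(Mul(Rational(1, 4), Pow(Add(-5, 1), -1), Add(3, 1)), -39), 2) = Pow(Add(Mul(Rational(1, 4), Pow(-4, -1), 4), -39), 2) = Pow(Add(Mul(Rational(1, 4), Rational(-1, 4), 4), -39), 2) = Pow(Add(Rational(-1, 4), -39), 2) = Pow(Rational(-157, 4), 2) = Rational(24649, 16)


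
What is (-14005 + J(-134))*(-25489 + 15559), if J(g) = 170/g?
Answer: 9318510600/67 ≈ 1.3908e+8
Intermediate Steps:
(-14005 + J(-134))*(-25489 + 15559) = (-14005 + 170/(-134))*(-25489 + 15559) = (-14005 + 170*(-1/134))*(-9930) = (-14005 - 85/67)*(-9930) = -938420/67*(-9930) = 9318510600/67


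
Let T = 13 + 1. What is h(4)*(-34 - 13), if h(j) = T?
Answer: -658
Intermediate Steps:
T = 14
h(j) = 14
h(4)*(-34 - 13) = 14*(-34 - 13) = 14*(-47) = -658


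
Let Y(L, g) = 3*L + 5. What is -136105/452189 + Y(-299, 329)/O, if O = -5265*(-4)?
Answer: -817430972/2380775085 ≈ -0.34335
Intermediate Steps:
O = 21060
Y(L, g) = 5 + 3*L
-136105/452189 + Y(-299, 329)/O = -136105/452189 + (5 + 3*(-299))/21060 = -136105*1/452189 + (5 - 897)*(1/21060) = -136105/452189 - 892*1/21060 = -136105/452189 - 223/5265 = -817430972/2380775085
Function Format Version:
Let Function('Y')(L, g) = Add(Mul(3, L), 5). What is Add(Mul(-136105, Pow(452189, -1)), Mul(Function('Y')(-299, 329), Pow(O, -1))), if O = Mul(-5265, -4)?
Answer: Rational(-817430972, 2380775085) ≈ -0.34335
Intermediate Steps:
O = 21060
Function('Y')(L, g) = Add(5, Mul(3, L))
Add(Mul(-136105, Pow(452189, -1)), Mul(Function('Y')(-299, 329), Pow(O, -1))) = Add(Mul(-136105, Pow(452189, -1)), Mul(Add(5, Mul(3, -299)), Pow(21060, -1))) = Add(Mul(-136105, Rational(1, 452189)), Mul(Add(5, -897), Rational(1, 21060))) = Add(Rational(-136105, 452189), Mul(-892, Rational(1, 21060))) = Add(Rational(-136105, 452189), Rational(-223, 5265)) = Rational(-817430972, 2380775085)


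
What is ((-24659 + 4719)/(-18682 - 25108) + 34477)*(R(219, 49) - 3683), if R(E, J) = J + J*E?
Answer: 7095908519/29 ≈ 2.4469e+8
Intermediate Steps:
R(E, J) = J + E*J
((-24659 + 4719)/(-18682 - 25108) + 34477)*(R(219, 49) - 3683) = ((-24659 + 4719)/(-18682 - 25108) + 34477)*(49*(1 + 219) - 3683) = (-19940/(-43790) + 34477)*(49*220 - 3683) = (-19940*(-1/43790) + 34477)*(10780 - 3683) = (1994/4379 + 34477)*7097 = (150976777/4379)*7097 = 7095908519/29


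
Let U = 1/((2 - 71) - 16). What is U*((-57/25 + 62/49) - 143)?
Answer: 176418/104125 ≈ 1.6943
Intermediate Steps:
U = -1/85 (U = 1/(-69 - 16) = 1/(-85) = -1/85 ≈ -0.011765)
U*((-57/25 + 62/49) - 143) = -((-57/25 + 62/49) - 143)/85 = -(-1243/1225 - 143)/85 = -1/85*(-176418/1225) = 176418/104125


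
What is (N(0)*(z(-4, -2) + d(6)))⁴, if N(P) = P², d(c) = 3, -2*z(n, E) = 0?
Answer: 0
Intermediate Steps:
z(n, E) = 0 (z(n, E) = -½*0 = 0)
(N(0)*(z(-4, -2) + d(6)))⁴ = (0²*(0 + 3))⁴ = (0*3)⁴ = 0⁴ = 0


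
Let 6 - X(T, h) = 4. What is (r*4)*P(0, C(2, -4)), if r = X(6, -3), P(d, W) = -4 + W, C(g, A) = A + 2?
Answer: -48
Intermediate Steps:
C(g, A) = 2 + A
X(T, h) = 2 (X(T, h) = 6 - 1*4 = 6 - 4 = 2)
r = 2
(r*4)*P(0, C(2, -4)) = (2*4)*(-4 + (2 - 4)) = 8*(-4 - 2) = 8*(-6) = -48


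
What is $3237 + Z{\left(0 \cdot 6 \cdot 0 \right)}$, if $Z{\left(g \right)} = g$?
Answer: $3237$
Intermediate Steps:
$3237 + Z{\left(0 \cdot 6 \cdot 0 \right)} = 3237 + 0 \cdot 6 \cdot 0 = 3237 + 0 \cdot 0 = 3237 + 0 = 3237$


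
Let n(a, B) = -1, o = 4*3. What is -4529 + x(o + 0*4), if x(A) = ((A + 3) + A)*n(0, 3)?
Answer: -4556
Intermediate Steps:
o = 12
x(A) = -3 - 2*A (x(A) = ((A + 3) + A)*(-1) = ((3 + A) + A)*(-1) = (3 + 2*A)*(-1) = -3 - 2*A)
-4529 + x(o + 0*4) = -4529 + (-3 - 2*(12 + 0*4)) = -4529 + (-3 - 2*(12 + 0)) = -4529 + (-3 - 2*12) = -4529 + (-3 - 24) = -4529 - 27 = -4556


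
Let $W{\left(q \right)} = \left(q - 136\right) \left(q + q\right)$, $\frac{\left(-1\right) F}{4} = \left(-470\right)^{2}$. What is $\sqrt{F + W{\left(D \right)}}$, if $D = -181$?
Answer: $i \sqrt{768846} \approx 876.84 i$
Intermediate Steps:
$F = -883600$ ($F = - 4 \left(-470\right)^{2} = \left(-4\right) 220900 = -883600$)
$W{\left(q \right)} = 2 q \left(-136 + q\right)$ ($W{\left(q \right)} = \left(q - 136\right) 2 q = \left(-136 + q\right) 2 q = 2 q \left(-136 + q\right)$)
$\sqrt{F + W{\left(D \right)}} = \sqrt{-883600 + 2 \left(-181\right) \left(-136 - 181\right)} = \sqrt{-883600 + 2 \left(-181\right) \left(-317\right)} = \sqrt{-883600 + 114754} = \sqrt{-768846} = i \sqrt{768846}$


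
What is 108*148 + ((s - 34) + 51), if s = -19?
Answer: 15982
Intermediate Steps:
108*148 + ((s - 34) + 51) = 108*148 + ((-19 - 34) + 51) = 15984 + (-53 + 51) = 15984 - 2 = 15982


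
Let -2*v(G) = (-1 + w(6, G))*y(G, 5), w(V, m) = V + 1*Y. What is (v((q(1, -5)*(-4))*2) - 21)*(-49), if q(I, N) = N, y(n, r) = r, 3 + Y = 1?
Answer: 2793/2 ≈ 1396.5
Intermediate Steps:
Y = -2 (Y = -3 + 1 = -2)
w(V, m) = -2 + V (w(V, m) = V + 1*(-2) = V - 2 = -2 + V)
v(G) = -15/2 (v(G) = -(-1 + (-2 + 6))*5/2 = -(-1 + 4)*5/2 = -3*5/2 = -1/2*15 = -15/2)
(v((q(1, -5)*(-4))*2) - 21)*(-49) = (-15/2 - 21)*(-49) = -57/2*(-49) = 2793/2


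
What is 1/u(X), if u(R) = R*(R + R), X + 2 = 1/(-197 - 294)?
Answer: 241081/1932578 ≈ 0.12475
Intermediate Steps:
X = -983/491 (X = -2 + 1/(-197 - 294) = -2 + 1/(-491) = -2 - 1/491 = -983/491 ≈ -2.0020)
u(R) = 2*R**2 (u(R) = R*(2*R) = 2*R**2)
1/u(X) = 1/(2*(-983/491)**2) = 1/(2*(966289/241081)) = 1/(1932578/241081) = 241081/1932578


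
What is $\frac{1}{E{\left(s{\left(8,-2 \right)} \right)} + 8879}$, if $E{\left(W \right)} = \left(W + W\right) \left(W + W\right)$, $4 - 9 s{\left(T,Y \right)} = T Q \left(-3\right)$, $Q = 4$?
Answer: $\frac{81}{759199} \approx 0.00010669$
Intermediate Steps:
$s{\left(T,Y \right)} = \frac{4}{9} + \frac{4 T}{3}$ ($s{\left(T,Y \right)} = \frac{4}{9} - \frac{T 4 \left(-3\right)}{9} = \frac{4}{9} - \frac{4 T \left(-3\right)}{9} = \frac{4}{9} - \frac{\left(-12\right) T}{9} = \frac{4}{9} + \frac{4 T}{3}$)
$E{\left(W \right)} = 4 W^{2}$ ($E{\left(W \right)} = 2 W 2 W = 4 W^{2}$)
$\frac{1}{E{\left(s{\left(8,-2 \right)} \right)} + 8879} = \frac{1}{4 \left(\frac{4}{9} + \frac{4}{3} \cdot 8\right)^{2} + 8879} = \frac{1}{4 \left(\frac{4}{9} + \frac{32}{3}\right)^{2} + 8879} = \frac{1}{4 \left(\frac{100}{9}\right)^{2} + 8879} = \frac{1}{4 \cdot \frac{10000}{81} + 8879} = \frac{1}{\frac{40000}{81} + 8879} = \frac{1}{\frac{759199}{81}} = \frac{81}{759199}$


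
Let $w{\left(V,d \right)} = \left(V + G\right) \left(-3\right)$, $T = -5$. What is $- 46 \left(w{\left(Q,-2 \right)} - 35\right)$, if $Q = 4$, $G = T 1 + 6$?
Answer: $2300$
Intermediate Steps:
$G = 1$ ($G = \left(-5\right) 1 + 6 = -5 + 6 = 1$)
$w{\left(V,d \right)} = -3 - 3 V$ ($w{\left(V,d \right)} = \left(V + 1\right) \left(-3\right) = \left(1 + V\right) \left(-3\right) = -3 - 3 V$)
$- 46 \left(w{\left(Q,-2 \right)} - 35\right) = - 46 \left(\left(-3 - 12\right) - 35\right) = - 46 \left(-15 - 35\right) = \left(-46\right) \left(-50\right) = 2300$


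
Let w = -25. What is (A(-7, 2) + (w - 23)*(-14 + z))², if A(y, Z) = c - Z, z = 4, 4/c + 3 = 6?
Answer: 2067844/9 ≈ 2.2976e+5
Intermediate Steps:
c = 4/3 (c = 4/(-3 + 6) = 4/3 ≈ 1.3333)
A(y, Z) = 4/3 - Z
(A(-7, 2) + (w - 23)*(-14 + z))² = ((4/3 - 1*2) + (-25 - 23)*(-14 + 4))² = ((4/3 - 2) - 48*(-10))² = (-⅔ + 480)² = (1438/3)² = 2067844/9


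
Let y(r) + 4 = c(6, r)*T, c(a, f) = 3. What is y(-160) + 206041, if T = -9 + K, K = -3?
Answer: 206001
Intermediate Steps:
T = -12 (T = -9 - 3 = -12)
y(r) = -40 (y(r) = -4 + 3*(-12) = -4 - 36 = -40)
y(-160) + 206041 = -40 + 206041 = 206001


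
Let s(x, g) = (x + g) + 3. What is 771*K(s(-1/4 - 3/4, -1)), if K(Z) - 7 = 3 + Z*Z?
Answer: 8481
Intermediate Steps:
s(x, g) = 3 + g + x (s(x, g) = (g + x) + 3 = 3 + g + x)
K(Z) = 10 + Z² (K(Z) = 7 + (3 + Z*Z) = 7 + (3 + Z²) = 10 + Z²)
771*K(s(-1/4 - 3/4, -1)) = 771*(10 + (3 - 1 + (-1/4 - 3/4))²) = 771*(10 + (3 - 1 + (-1*¼ - 3*¼))²) = 771*(10 + (3 - 1 + (-¼ - ¾))²) = 771*(10 + (3 - 1 - 1)²) = 771*(10 + 1²) = 771*(10 + 1) = 771*11 = 8481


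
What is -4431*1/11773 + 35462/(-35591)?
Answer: -575197847/419012843 ≈ -1.3727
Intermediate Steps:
-4431*1/11773 + 35462/(-35591) = -4431*1/11773 + 35462*(-1/35591) = -4431/11773 - 35462/35591 = -575197847/419012843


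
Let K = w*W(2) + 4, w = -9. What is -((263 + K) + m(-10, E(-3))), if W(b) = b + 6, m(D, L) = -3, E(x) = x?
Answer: -192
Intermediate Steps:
W(b) = 6 + b
K = -68 (K = -9*(6 + 2) + 4 = -9*8 + 4 = -72 + 4 = -68)
-((263 + K) + m(-10, E(-3))) = -((263 - 68) - 3) = -(195 - 3) = -1*192 = -192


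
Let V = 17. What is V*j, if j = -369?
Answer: -6273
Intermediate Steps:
V*j = 17*(-369) = -6273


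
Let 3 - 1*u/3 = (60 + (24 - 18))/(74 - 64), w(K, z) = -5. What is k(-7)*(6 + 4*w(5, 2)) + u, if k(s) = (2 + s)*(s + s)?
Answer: -4954/5 ≈ -990.80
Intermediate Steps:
k(s) = 2*s*(2 + s) (k(s) = (2 + s)*(2*s) = 2*s*(2 + s))
u = -54/5 (u = 9 - 3*(60 + (24 - 18))/(74 - 64) = 9 - 3*(60 + 6)/10 = 9 - 198/10 = 9 - 3*33/5 = 9 - 99/5 = -54/5 ≈ -10.800)
k(-7)*(6 + 4*w(5, 2)) + u = (2*(-7)*(2 - 7))*(6 + 4*(-5)) - 54/5 = (2*(-7)*(-5))*(6 - 20) - 54/5 = 70*(-14) - 54/5 = -980 - 54/5 = -4954/5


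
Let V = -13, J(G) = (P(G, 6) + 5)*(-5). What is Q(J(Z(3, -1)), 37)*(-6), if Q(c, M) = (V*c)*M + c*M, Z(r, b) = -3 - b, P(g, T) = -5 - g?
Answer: -26640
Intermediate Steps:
J(G) = 5*G (J(G) = ((-5 - G) + 5)*(-5) = -G*(-5) = 5*G)
Q(c, M) = -12*M*c (Q(c, M) = (-13*c)*M + c*M = -13*M*c + M*c = -12*M*c)
Q(J(Z(3, -1)), 37)*(-6) = -12*37*5*(-3 - 1*(-1))*(-6) = -12*37*5*(-3 + 1)*(-6) = -12*37*5*(-2)*(-6) = -12*37*(-10)*(-6) = 4440*(-6) = -26640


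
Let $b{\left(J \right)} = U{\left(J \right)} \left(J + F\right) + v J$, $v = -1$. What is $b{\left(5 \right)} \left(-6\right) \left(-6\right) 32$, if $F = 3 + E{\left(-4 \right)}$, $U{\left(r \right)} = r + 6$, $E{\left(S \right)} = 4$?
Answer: $146304$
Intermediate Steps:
$U{\left(r \right)} = 6 + r$
$F = 7$ ($F = 3 + 4 = 7$)
$b{\left(J \right)} = - J + \left(6 + J\right) \left(7 + J\right)$ ($b{\left(J \right)} = \left(6 + J\right) \left(J + 7\right) - J = \left(6 + J\right) \left(7 + J\right) - J = - J + \left(6 + J\right) \left(7 + J\right)$)
$b{\left(5 \right)} \left(-6\right) \left(-6\right) 32 = \left(42 + 5^{2} + 12 \cdot 5\right) \left(-6\right) \left(-6\right) 32 = \left(42 + 25 + 60\right) 36 \cdot 32 = 127 \cdot 1152 = 146304$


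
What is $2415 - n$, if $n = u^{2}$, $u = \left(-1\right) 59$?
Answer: $-1066$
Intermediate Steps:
$u = -59$
$n = 3481$ ($n = \left(-59\right)^{2} = 3481$)
$2415 - n = 2415 - 3481 = -1066$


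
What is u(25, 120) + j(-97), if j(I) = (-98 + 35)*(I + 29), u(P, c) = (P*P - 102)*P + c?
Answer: 17479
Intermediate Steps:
u(P, c) = c + P*(-102 + P²) (u(P, c) = (P² - 102)*P + c = (-102 + P²)*P + c = P*(-102 + P²) + c = c + P*(-102 + P²))
j(I) = -1827 - 63*I (j(I) = -63*(29 + I) = -1827 - 63*I)
u(25, 120) + j(-97) = (120 + 25³ - 102*25) + (-1827 - 63*(-97)) = (120 + 15625 - 2550) + (-1827 + 6111) = 13195 + 4284 = 17479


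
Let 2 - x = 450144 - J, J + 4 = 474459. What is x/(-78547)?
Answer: -24313/78547 ≈ -0.30953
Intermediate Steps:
J = 474455 (J = -4 + 474459 = 474455)
x = 24313 (x = 2 - (450144 - 1*474455) = 2 - (450144 - 474455) = 2 - 1*(-24311) = 2 + 24311 = 24313)
x/(-78547) = 24313/(-78547) = 24313*(-1/78547) = -24313/78547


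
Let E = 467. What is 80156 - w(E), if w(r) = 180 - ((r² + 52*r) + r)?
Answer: 322816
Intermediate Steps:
w(r) = 180 - r² - 53*r (w(r) = 180 - (r² + 53*r) = 180 + (-r² - 53*r) = 180 - r² - 53*r)
80156 - w(E) = 80156 - (180 - 1*467² - 53*467) = 80156 - (180 - 1*218089 - 24751) = 80156 - (180 - 218089 - 24751) = 80156 - 1*(-242660) = 80156 + 242660 = 322816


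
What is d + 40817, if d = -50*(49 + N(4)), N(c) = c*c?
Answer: 37567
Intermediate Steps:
N(c) = c²
d = -3250 (d = -50*(49 + 4²) = -50*(49 + 16) = -50*65 = -3250)
d + 40817 = -3250 + 40817 = 37567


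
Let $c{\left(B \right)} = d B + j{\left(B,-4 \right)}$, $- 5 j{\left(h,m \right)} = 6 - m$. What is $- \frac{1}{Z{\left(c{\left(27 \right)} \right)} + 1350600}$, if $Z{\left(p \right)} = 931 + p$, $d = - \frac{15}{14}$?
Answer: $- \frac{14}{18921001} \approx -7.3992 \cdot 10^{-7}$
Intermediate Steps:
$j{\left(h,m \right)} = - \frac{6}{5} + \frac{m}{5}$ ($j{\left(h,m \right)} = - \frac{6 - m}{5} = - \frac{6}{5} + \frac{m}{5}$)
$d = - \frac{15}{14}$ ($d = \left(-15\right) \frac{1}{14} = - \frac{15}{14} \approx -1.0714$)
$c{\left(B \right)} = -2 - \frac{15 B}{14}$ ($c{\left(B \right)} = - \frac{15 B}{14} + \left(- \frac{6}{5} + \frac{1}{5} \left(-4\right)\right) = - \frac{15 B}{14} - 2 = -2 - \frac{15 B}{14}$)
$- \frac{1}{Z{\left(c{\left(27 \right)} \right)} + 1350600} = - \frac{1}{\left(931 - \frac{433}{14}\right) + 1350600} = - \frac{1}{\frac{12601}{14} + 1350600} = - \frac{1}{\frac{18921001}{14}} = \left(-1\right) \frac{14}{18921001} = - \frac{14}{18921001}$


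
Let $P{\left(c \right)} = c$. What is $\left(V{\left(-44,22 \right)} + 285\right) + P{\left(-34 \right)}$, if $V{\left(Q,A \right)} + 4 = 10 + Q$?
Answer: $213$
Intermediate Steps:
$V{\left(Q,A \right)} = 6 + Q$ ($V{\left(Q,A \right)} = -4 + \left(10 + Q\right) = 6 + Q$)
$\left(V{\left(-44,22 \right)} + 285\right) + P{\left(-34 \right)} = \left(\left(6 - 44\right) + 285\right) - 34 = \left(-38 + 285\right) - 34 = 247 - 34 = 213$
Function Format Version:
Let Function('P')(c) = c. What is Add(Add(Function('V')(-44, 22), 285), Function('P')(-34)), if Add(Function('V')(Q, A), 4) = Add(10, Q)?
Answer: 213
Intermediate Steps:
Function('V')(Q, A) = Add(6, Q) (Function('V')(Q, A) = Add(-4, Add(10, Q)) = Add(6, Q))
Add(Add(Function('V')(-44, 22), 285), Function('P')(-34)) = Add(Add(Add(6, -44), 285), -34) = Add(Add(-38, 285), -34) = Add(247, -34) = 213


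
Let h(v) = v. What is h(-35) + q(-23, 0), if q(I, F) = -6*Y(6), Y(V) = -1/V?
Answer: -34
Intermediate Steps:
q(I, F) = 1 (q(I, F) = -(-6)/6 = -6*(-1/6) = 1)
h(-35) + q(-23, 0) = -35 + 1 = -34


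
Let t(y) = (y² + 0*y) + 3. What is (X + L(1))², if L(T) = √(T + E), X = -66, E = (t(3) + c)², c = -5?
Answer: 4406 - 660*√2 ≈ 3472.6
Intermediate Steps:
t(y) = 3 + y² (t(y) = (y² + 0) + 3 = y² + 3 = 3 + y²)
E = 49 (E = ((3 + 3²) - 5)² = ((3 + 9) - 5)² = (12 - 5)² = 7² = 49)
L(T) = √(49 + T) (L(T) = √(T + 49) = √(49 + T))
(X + L(1))² = (-66 + √(49 + 1))² = (-66 + √50)² = (-66 + 5*√2)²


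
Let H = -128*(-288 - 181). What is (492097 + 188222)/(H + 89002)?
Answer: 226773/49678 ≈ 4.5649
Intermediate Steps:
H = 60032 (H = -128*(-469) = 60032)
(492097 + 188222)/(H + 89002) = (492097 + 188222)/(60032 + 89002) = 680319/149034 = 680319*(1/149034) = 226773/49678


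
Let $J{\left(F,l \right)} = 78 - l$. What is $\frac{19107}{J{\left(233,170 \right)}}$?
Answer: $- \frac{19107}{92} \approx -207.68$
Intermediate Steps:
$\frac{19107}{J{\left(233,170 \right)}} = \frac{19107}{78 - 170} = \frac{19107}{-92} = 19107 \left(- \frac{1}{92}\right) = - \frac{19107}{92}$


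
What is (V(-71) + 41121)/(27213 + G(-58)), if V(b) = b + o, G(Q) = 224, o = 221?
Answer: 41271/27437 ≈ 1.5042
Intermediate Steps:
V(b) = 221 + b (V(b) = b + 221 = 221 + b)
(V(-71) + 41121)/(27213 + G(-58)) = ((221 - 71) + 41121)/(27213 + 224) = (150 + 41121)/27437 = 41271*(1/27437) = 41271/27437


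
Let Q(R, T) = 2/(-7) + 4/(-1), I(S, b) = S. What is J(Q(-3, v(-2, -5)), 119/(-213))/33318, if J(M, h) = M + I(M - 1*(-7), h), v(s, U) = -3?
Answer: -11/233226 ≈ -4.7165e-5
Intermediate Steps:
Q(R, T) = -30/7 (Q(R, T) = 2*(-⅐) + 4*(-1) = -2/7 - 4 = -30/7)
J(M, h) = 7 + 2*M (J(M, h) = M + (M - 1*(-7)) = M + (M + 7) = M + (7 + M) = 7 + 2*M)
J(Q(-3, v(-2, -5)), 119/(-213))/33318 = (7 + 2*(-30/7))/33318 = (7 - 60/7)*(1/33318) = -11/7*1/33318 = -11/233226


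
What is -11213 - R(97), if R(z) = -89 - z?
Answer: -11027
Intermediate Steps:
-11213 - R(97) = -11213 - (-89 - 1*97) = -11213 - (-89 - 97) = -11213 - 1*(-186) = -11213 + 186 = -11027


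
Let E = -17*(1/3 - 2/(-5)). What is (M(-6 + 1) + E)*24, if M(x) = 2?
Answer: -1256/5 ≈ -251.20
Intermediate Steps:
E = -187/15 (E = -17*(1*(1/3) - 2*(-1/5)) = -17*(1/3 + 2/5) = -17*11/15 = -187/15 ≈ -12.467)
(M(-6 + 1) + E)*24 = (2 - 187/15)*24 = -157/15*24 = -1256/5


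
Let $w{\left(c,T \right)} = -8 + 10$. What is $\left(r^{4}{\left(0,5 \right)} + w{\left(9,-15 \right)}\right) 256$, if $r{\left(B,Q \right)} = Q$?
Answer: $160512$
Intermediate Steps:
$w{\left(c,T \right)} = 2$
$\left(r^{4}{\left(0,5 \right)} + w{\left(9,-15 \right)}\right) 256 = \left(5^{4} + 2\right) 256 = \left(625 + 2\right) 256 = 627 \cdot 256 = 160512$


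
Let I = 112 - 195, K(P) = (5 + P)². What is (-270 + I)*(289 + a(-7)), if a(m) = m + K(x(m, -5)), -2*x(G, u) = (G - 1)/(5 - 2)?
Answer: -1023347/9 ≈ -1.1371e+5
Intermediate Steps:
x(G, u) = ⅙ - G/6 (x(G, u) = -(G - 1)/(2*(5 - 2)) = -(-1 + G)/(2*3) = -(-⅓ + G/3)/2 = ⅙ - G/6)
a(m) = m + (31/6 - m/6)² (a(m) = m + (5 + (⅙ - m/6))² = m + (31/6 - m/6)²)
I = -83
(-270 + I)*(289 + a(-7)) = (-270 - 83)*(289 + (-7 + (-31 - 7)²/36)) = -353*(289 + (-7 + (1/36)*(-38)²)) = -353*(289 + (-7 + (1/36)*1444)) = -353*(289 + (-7 + 361/9)) = -353*(289 + 298/9) = -353*2899/9 = -1023347/9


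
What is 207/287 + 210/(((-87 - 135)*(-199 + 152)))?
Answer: 370018/499093 ≈ 0.74138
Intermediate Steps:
207/287 + 210/(((-87 - 135)*(-199 + 152))) = 207*(1/287) + 210/((-222*(-47))) = 207/287 + 210/10434 = 207/287 + 210*(1/10434) = 207/287 + 35/1739 = 370018/499093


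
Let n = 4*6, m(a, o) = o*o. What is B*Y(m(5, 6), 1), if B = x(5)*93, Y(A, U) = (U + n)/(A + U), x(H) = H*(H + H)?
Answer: 116250/37 ≈ 3141.9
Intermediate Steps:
m(a, o) = o²
n = 24
x(H) = 2*H² (x(H) = H*(2*H) = 2*H²)
Y(A, U) = (24 + U)/(A + U) (Y(A, U) = (U + 24)/(A + U) = (24 + U)/(A + U))
B = 4650 (B = (2*5²)*93 = (2*25)*93 = 50*93 = 4650)
B*Y(m(5, 6), 1) = 4650*((24 + 1)/(6² + 1)) = 4650*(25/(36 + 1)) = 4650*(25/37) = 116250/37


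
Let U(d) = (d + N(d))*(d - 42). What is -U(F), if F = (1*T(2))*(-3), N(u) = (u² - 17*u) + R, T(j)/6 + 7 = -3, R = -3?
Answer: -4073346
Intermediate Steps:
T(j) = -60 (T(j) = -42 + 6*(-3) = -42 - 18 = -60)
N(u) = -3 + u² - 17*u (N(u) = (u² - 17*u) - 3 = -3 + u² - 17*u)
F = 180 (F = (1*(-60))*(-3) = -60*(-3) = 180)
U(d) = (-42 + d)*(-3 + d² - 16*d) (U(d) = (d + (-3 + d² - 17*d))*(d - 42) = (-3 + d² - 16*d)*(-42 + d) = (-42 + d)*(-3 + d² - 16*d))
-U(F) = -(126 + 180³ - 58*180² + 669*180) = -(126 + 5832000 - 58*32400 + 120420) = -(126 + 5832000 - 1879200 + 120420) = -1*4073346 = -4073346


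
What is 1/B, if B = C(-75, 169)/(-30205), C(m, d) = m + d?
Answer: -30205/94 ≈ -321.33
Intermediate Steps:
C(m, d) = d + m
B = -94/30205 (B = (169 - 75)/(-30205) = 94*(-1/30205) = -94/30205 ≈ -0.0031121)
1/B = 1/(-94/30205) = -30205/94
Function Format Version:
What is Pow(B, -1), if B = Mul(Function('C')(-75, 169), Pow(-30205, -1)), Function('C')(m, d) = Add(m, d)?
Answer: Rational(-30205, 94) ≈ -321.33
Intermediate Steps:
Function('C')(m, d) = Add(d, m)
B = Rational(-94, 30205) (B = Mul(Add(169, -75), Pow(-30205, -1)) = Mul(94, Rational(-1, 30205)) = Rational(-94, 30205) ≈ -0.0031121)
Pow(B, -1) = Pow(Rational(-94, 30205), -1) = Rational(-30205, 94)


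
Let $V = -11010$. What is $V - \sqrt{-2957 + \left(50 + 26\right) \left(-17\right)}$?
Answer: $-11010 - i \sqrt{4249} \approx -11010.0 - 65.184 i$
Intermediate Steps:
$V - \sqrt{-2957 + \left(50 + 26\right) \left(-17\right)} = -11010 - \sqrt{-2957 + \left(50 + 26\right) \left(-17\right)} = -11010 - \sqrt{-2957 + 76 \left(-17\right)} = -11010 - \sqrt{-2957 - 1292} = -11010 - \sqrt{-4249} = -11010 - i \sqrt{4249}$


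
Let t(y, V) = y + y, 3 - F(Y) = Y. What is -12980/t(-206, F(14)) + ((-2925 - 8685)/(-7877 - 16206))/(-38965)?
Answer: 609017528489/19330918357 ≈ 31.505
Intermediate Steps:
F(Y) = 3 - Y
t(y, V) = 2*y
-12980/t(-206, F(14)) + ((-2925 - 8685)/(-7877 - 16206))/(-38965) = -12980/(2*(-206)) + ((-2925 - 8685)/(-7877 - 16206))/(-38965) = -12980/(-412) - 11610/(-24083)*(-1/38965) = -12980*(-1/412) - 11610*(-1/24083)*(-1/38965) = 3245/103 + (11610/24083)*(-1/38965) = 3245/103 - 2322/187678819 = 609017528489/19330918357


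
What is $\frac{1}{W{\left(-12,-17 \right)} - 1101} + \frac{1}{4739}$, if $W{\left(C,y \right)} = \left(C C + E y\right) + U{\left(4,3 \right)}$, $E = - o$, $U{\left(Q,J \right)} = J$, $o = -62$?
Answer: $- \frac{2731}{9515912} \approx -0.00028699$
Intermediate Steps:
$E = 62$ ($E = \left(-1\right) \left(-62\right) = 62$)
$W{\left(C,y \right)} = 3 + C^{2} + 62 y$ ($W{\left(C,y \right)} = \left(C C + 62 y\right) + 3 = \left(C^{2} + 62 y\right) + 3 = 3 + C^{2} + 62 y$)
$\frac{1}{W{\left(-12,-17 \right)} - 1101} + \frac{1}{4739} = \frac{1}{\left(3 + \left(-12\right)^{2} + 62 \left(-17\right)\right) - 1101} + \frac{1}{4739} = \frac{1}{\left(3 + 144 - 1054\right) - 1101} + \frac{1}{4739} = \frac{1}{-907 - 1101} + \frac{1}{4739} = \frac{1}{-2008} + \frac{1}{4739} = - \frac{1}{2008} + \frac{1}{4739} = - \frac{2731}{9515912}$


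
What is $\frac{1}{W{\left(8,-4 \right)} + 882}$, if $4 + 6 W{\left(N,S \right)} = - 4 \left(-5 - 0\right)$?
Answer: $\frac{3}{2654} \approx 0.0011304$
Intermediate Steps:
$W{\left(N,S \right)} = \frac{8}{3}$ ($W{\left(N,S \right)} = - \frac{2}{3} + \frac{\left(-4\right) \left(-5 - 0\right)}{6} = - \frac{2}{3} + \frac{\left(-4\right) \left(-5 + 0\right)}{6} = - \frac{2}{3} + \frac{\left(-4\right) \left(-5\right)}{6} = - \frac{2}{3} + \frac{1}{6} \cdot 20 = - \frac{2}{3} + \frac{10}{3} = \frac{8}{3}$)
$\frac{1}{W{\left(8,-4 \right)} + 882} = \frac{1}{\frac{8}{3} + 882} = \frac{1}{\frac{2654}{3}} = \frac{3}{2654}$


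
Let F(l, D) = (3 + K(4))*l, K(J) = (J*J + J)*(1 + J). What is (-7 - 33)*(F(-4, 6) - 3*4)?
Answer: 16960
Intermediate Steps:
K(J) = (1 + J)*(J + J**2) (K(J) = (J**2 + J)*(1 + J) = (J + J**2)*(1 + J) = (1 + J)*(J + J**2))
F(l, D) = 103*l (F(l, D) = (3 + 4*(1 + 4**2 + 2*4))*l = (3 + 4*(1 + 16 + 8))*l = (3 + 4*25)*l = (3 + 100)*l = 103*l)
(-7 - 33)*(F(-4, 6) - 3*4) = (-7 - 33)*(103*(-4) - 3*4) = -40*(-412 - 12) = -40*(-424) = 16960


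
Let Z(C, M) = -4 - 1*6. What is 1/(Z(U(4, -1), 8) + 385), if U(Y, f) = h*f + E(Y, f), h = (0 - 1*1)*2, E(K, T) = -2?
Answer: 1/375 ≈ 0.0026667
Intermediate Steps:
h = -2 (h = (0 - 1)*2 = -1*2 = -2)
U(Y, f) = -2 - 2*f (U(Y, f) = -2*f - 2 = -2 - 2*f)
Z(C, M) = -10 (Z(C, M) = -4 - 6 = -10)
1/(Z(U(4, -1), 8) + 385) = 1/(-10 + 385) = 1/375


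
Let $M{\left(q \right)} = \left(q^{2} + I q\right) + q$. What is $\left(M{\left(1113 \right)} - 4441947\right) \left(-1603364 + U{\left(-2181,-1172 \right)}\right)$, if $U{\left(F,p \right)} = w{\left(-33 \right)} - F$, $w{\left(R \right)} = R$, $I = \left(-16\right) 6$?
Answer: $5298284438208$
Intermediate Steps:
$I = -96$
$M{\left(q \right)} = q^{2} - 95 q$ ($M{\left(q \right)} = \left(q^{2} - 96 q\right) + q = q^{2} - 95 q$)
$U{\left(F,p \right)} = -33 - F$
$\left(M{\left(1113 \right)} - 4441947\right) \left(-1603364 + U{\left(-2181,-1172 \right)}\right) = \left(1113 \left(-95 + 1113\right) - 4441947\right) \left(-1603364 - -2148\right) = \left(1113 \cdot 1018 - 4441947\right) \left(-1603364 + \left(-33 + 2181\right)\right) = \left(1133034 - 4441947\right) \left(-1603364 + 2148\right) = \left(-3308913\right) \left(-1601216\right) = 5298284438208$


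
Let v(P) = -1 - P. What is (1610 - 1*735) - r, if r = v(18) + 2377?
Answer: -1483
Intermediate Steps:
r = 2358 (r = (-1 - 1*18) + 2377 = (-1 - 18) + 2377 = -19 + 2377 = 2358)
(1610 - 1*735) - r = (1610 - 1*735) - 1*2358 = (1610 - 735) - 2358 = 875 - 2358 = -1483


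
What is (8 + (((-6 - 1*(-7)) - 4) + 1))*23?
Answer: 138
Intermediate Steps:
(8 + (((-6 - 1*(-7)) - 4) + 1))*23 = (8 + (((-6 + 7) - 4) + 1))*23 = (8 + ((1 - 4) + 1))*23 = (8 + (-3 + 1))*23 = (8 - 2)*23 = 6*23 = 138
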